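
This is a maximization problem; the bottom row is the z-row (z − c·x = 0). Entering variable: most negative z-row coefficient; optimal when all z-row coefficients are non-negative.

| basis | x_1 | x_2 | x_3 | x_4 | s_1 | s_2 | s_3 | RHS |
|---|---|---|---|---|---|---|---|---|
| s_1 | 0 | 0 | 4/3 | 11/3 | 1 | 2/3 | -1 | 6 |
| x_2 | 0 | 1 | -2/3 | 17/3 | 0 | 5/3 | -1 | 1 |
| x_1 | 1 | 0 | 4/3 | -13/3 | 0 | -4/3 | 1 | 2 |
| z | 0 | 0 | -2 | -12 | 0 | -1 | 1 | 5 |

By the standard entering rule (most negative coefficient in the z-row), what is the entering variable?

Negative z-row entries: x_3: -2, x_4: -12, s_2: -1.
The most negative is -12 in column x_4, so x_4 enters.

x_4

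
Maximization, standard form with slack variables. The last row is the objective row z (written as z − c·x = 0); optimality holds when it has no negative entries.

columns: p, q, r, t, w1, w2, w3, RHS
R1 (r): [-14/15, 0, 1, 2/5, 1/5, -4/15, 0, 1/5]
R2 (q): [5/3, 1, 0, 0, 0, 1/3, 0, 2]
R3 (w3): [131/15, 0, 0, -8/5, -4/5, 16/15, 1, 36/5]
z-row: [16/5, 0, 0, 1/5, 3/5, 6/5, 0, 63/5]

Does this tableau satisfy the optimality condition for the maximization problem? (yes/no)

Every z-row coefficient is ≥ 0, so the tableau is optimal.

yes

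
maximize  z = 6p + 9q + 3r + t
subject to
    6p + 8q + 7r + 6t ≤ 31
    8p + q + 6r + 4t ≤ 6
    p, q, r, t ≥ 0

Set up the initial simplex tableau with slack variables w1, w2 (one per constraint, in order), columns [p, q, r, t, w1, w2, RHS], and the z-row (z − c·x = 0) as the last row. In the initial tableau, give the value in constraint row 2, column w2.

Slack w2 belongs to constraint 2; its column is the unit vector e_2, so the entry in row 2 is 1.

1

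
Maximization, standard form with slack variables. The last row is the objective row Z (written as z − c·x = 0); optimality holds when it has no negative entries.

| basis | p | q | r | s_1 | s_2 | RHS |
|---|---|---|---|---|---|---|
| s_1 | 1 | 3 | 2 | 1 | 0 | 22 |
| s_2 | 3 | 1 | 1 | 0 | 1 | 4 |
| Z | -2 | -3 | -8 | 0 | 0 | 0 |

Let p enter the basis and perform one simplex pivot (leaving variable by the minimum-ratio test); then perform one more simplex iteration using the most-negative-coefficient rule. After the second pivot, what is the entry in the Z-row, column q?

5

Ratio test on column p — row 1: 22/1 = 22; row 2: 4/3 = 4/3. Minimum is 4/3 at row 2 (s_2 leaves); pivot element 3.
Divide row 2 by 3; eliminate column p from the other rows.
Second iteration: most negative Z-row entry is -22/3 in column r, so r enters.
Ratio test on column r — row 1: (62/3)/(5/3) = 62/5; row 2: (4/3)/(1/3) = 4. Minimum is 4 at row 2 (p leaves); pivot element 1/3.
Divide row 2 by 1/3; eliminate column r from the other rows.
After both pivots, the entry at the Z-row, column q is 5.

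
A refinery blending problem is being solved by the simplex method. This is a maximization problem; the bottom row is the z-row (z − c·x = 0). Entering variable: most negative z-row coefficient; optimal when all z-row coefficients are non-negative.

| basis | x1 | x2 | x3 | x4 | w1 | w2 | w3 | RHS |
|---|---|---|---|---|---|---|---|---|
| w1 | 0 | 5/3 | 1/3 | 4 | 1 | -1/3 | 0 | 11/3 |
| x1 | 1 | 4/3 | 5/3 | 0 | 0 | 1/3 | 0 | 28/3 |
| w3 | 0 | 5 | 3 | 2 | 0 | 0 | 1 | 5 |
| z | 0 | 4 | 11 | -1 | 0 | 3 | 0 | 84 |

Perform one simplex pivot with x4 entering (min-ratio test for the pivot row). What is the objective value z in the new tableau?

1019/12

Ratio test on column x4 — row 1: (11/3)/4 = 11/12; row 2: entry 0 ≤ 0; row 3: 5/2 = 5/2. Minimum is 11/12 at row 1 (w1 leaves); pivot element 4.
Pivot on row 1; the z-row RHS becomes 84 − (-1)·(11/12) = 1019/12.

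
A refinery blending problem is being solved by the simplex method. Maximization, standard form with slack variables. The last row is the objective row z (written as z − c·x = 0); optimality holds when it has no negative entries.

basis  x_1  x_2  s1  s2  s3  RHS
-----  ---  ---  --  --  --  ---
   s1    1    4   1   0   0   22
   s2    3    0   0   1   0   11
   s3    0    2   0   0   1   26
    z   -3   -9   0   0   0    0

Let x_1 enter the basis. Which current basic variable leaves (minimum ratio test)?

s2

Column x_1 entries and ratios — s1: 22/1 = 22; s2: 11/3 = 11/3; s3: 0 ≤ 0, skip.
Smallest ratio is 11/3 in the row of s2, so s2 leaves.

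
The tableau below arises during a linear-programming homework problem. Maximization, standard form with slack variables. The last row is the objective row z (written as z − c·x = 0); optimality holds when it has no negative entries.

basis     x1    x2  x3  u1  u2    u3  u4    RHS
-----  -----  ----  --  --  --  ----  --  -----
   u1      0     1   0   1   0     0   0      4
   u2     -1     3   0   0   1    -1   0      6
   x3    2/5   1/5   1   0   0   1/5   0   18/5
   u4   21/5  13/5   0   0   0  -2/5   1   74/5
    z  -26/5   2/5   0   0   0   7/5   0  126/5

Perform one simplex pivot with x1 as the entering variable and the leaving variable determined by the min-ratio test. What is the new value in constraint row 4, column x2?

13/21

Ratio test on column x1 — row 1: entry 0 ≤ 0; row 2: entry -1 ≤ 0; row 3: (18/5)/(2/5) = 9; row 4: (74/5)/(21/5) = 74/21. Minimum is 74/21 at row 4 (u4 leaves); pivot element 21/5.
Divide row 4 by 21/5; eliminate column x1 from the other rows.
In the new row 4, the x2 entry is the old entry divided by the pivot: (13/5)/(21/5) = 13/21.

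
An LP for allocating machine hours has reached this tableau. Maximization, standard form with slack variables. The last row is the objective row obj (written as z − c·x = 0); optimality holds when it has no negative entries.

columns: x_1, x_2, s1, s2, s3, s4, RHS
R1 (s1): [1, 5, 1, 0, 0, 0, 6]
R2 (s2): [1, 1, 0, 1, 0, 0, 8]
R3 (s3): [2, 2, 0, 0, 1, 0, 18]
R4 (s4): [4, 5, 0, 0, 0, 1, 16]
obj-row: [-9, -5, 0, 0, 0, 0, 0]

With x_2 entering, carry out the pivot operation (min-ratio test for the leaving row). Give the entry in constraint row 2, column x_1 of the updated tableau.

4/5

Ratio test on column x_2 — row 1: 6/5 = 6/5; row 2: 8/1 = 8; row 3: 18/2 = 9; row 4: 16/5 = 16/5. Minimum is 6/5 at row 1 (s1 leaves); pivot element 5.
Divide row 1 by 5; eliminate column x_2 from the other rows.
Row 2 update in column x_1: 1 − 1·(1/5) = 4/5.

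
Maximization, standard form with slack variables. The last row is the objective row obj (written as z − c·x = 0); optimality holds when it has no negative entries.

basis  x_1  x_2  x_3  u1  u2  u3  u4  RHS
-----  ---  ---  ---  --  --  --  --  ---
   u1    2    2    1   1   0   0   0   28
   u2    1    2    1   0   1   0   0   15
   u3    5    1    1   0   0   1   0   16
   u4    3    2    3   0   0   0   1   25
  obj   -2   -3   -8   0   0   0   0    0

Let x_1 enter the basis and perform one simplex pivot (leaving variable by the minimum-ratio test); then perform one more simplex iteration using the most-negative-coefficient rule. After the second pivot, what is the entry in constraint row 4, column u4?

Ratio test on column x_1 — row 1: 28/2 = 14; row 2: 15/1 = 15; row 3: 16/5 = 16/5; row 4: 25/3 = 25/3. Minimum is 16/5 at row 3 (u3 leaves); pivot element 5.
Divide row 3 by 5; eliminate column x_1 from the other rows.
Second iteration: most negative obj-row entry is -38/5 in column x_3, so x_3 enters.
Ratio test on column x_3 — row 1: (108/5)/(3/5) = 36; row 2: (59/5)/(4/5) = 59/4; row 3: (16/5)/(1/5) = 16; row 4: (77/5)/(12/5) = 77/12. Minimum is 77/12 at row 4 (u4 leaves); pivot element 12/5.
Divide row 4 by 12/5; eliminate column x_3 from the other rows.
After both pivots, the entry at constraint row 4, column u4 is 5/12.

5/12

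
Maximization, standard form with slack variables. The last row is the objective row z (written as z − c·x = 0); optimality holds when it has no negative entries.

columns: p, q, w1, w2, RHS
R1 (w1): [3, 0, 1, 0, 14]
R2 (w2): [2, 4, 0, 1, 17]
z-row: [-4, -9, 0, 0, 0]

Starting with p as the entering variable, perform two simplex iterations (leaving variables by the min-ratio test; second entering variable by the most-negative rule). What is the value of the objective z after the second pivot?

431/12

Ratio test on column p — row 1: 14/3 = 14/3; row 2: 17/2 = 17/2. Minimum is 14/3 at row 1 (w1 leaves); pivot element 3.
Pivot on row 1; the z-row RHS becomes 0 − (-4)·(14/3) = 56/3.
Next entering variable (most negative z-row entry -9): q.
Ratio test on column q — row 1: entry 0 ≤ 0; row 2: (23/3)/4 = 23/12. Minimum is 23/12 at row 2 (w2 leaves); pivot element 4.
After the second pivot the z-row RHS is 56/3 − (-9)·(23/12) = 431/12.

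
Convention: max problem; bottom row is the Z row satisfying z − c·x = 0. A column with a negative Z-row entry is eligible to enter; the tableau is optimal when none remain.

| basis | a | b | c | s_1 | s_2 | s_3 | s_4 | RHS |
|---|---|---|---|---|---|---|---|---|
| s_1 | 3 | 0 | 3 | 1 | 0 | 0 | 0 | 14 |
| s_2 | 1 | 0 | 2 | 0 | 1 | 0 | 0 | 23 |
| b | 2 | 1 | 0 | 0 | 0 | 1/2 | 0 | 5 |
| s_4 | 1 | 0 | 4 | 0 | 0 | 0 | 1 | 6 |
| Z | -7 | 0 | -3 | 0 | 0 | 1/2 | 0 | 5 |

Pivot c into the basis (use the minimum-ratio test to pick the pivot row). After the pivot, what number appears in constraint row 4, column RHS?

3/2

Ratio test on column c — row 1: 14/3 = 14/3; row 2: 23/2 = 23/2; row 3: entry 0 ≤ 0; row 4: 6/4 = 3/2. Minimum is 3/2 at row 4 (s_4 leaves); pivot element 4.
Divide row 4 by 4; eliminate column c from the other rows.
In the new row 4, the RHS entry is the old entry divided by the pivot: 6/4 = 3/2.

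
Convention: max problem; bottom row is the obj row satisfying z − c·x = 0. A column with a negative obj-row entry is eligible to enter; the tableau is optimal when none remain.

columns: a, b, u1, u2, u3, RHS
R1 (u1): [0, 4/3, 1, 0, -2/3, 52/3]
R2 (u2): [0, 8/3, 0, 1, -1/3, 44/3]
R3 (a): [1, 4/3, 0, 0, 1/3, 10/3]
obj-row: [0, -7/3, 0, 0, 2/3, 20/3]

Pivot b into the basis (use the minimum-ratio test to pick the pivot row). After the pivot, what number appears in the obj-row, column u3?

5/4

Ratio test on column b — row 1: (52/3)/(4/3) = 13; row 2: (44/3)/(8/3) = 11/2; row 3: (10/3)/(4/3) = 5/2. Minimum is 5/2 at row 3 (a leaves); pivot element 4/3.
Divide row 3 by 4/3; eliminate column b from the other rows.
obj-row update in column u3: 2/3 − (-7/3)·(1/4) = 5/4.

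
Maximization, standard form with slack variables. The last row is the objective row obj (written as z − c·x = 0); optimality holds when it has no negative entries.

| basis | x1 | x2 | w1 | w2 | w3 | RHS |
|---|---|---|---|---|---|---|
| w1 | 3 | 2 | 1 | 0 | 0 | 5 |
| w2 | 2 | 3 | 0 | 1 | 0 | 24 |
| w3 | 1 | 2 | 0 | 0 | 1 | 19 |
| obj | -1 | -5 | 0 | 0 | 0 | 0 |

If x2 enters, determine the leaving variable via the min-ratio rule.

Column x2 entries and ratios — w1: 5/2 = 5/2; w2: 24/3 = 8; w3: 19/2 = 19/2.
Smallest ratio is 5/2 in the row of w1, so w1 leaves.

w1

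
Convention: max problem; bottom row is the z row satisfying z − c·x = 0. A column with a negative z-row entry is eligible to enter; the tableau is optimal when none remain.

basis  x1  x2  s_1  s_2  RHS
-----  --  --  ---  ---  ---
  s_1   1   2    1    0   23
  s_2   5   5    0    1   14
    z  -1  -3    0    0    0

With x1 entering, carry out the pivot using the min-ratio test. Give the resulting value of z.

Ratio test on column x1 — row 1: 23/1 = 23; row 2: 14/5 = 14/5. Minimum is 14/5 at row 2 (s_2 leaves); pivot element 5.
Pivot on row 2; the z-row RHS becomes 0 − (-1)·(14/5) = 14/5.

14/5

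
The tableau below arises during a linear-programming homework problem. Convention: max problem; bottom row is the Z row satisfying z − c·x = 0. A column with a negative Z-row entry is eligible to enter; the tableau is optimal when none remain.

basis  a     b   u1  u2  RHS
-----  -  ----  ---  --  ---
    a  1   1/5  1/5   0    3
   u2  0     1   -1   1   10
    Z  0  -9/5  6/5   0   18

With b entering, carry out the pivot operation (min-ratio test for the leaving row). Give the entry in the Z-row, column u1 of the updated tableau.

Ratio test on column b — row 1: 3/(1/5) = 15; row 2: 10/1 = 10. Minimum is 10 at row 2 (u2 leaves); pivot element 1.
Divide row 2 by 1; eliminate column b from the other rows.
Z-row update in column u1: 6/5 − (-9/5)·(-1) = -3/5.

-3/5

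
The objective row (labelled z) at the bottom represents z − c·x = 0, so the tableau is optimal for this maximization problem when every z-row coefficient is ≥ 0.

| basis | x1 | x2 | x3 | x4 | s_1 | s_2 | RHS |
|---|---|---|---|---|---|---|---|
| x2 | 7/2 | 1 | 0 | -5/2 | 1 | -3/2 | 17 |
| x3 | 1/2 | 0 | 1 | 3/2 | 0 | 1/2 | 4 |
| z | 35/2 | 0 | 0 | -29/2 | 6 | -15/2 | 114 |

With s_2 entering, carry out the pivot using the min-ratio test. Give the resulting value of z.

174

Ratio test on column s_2 — row 1: entry -3/2 ≤ 0; row 2: 4/(1/2) = 8. Minimum is 8 at row 2 (x3 leaves); pivot element 1/2.
Pivot on row 2; the z-row RHS becomes 114 − (-15/2)·8 = 174.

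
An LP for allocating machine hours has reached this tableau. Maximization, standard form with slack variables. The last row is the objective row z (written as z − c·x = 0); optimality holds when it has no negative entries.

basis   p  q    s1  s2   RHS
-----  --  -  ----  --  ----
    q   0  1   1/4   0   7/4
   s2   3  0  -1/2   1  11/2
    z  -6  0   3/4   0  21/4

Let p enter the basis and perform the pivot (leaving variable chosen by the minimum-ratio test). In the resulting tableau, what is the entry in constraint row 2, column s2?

Ratio test on column p — row 1: entry 0 ≤ 0; row 2: (11/2)/3 = 11/6. Minimum is 11/6 at row 2 (s2 leaves); pivot element 3.
Divide row 2 by 3; eliminate column p from the other rows.
In the new row 2, the s2 entry is the old entry divided by the pivot: 1/3 = 1/3.

1/3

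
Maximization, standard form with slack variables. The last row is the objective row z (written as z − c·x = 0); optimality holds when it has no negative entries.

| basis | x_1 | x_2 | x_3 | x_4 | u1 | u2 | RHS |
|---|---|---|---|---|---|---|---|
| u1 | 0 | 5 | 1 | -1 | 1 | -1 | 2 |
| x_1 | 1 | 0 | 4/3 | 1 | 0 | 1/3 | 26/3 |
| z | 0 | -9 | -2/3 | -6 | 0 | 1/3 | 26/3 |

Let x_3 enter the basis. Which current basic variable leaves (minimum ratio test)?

u1

Column x_3 entries and ratios — u1: 2/1 = 2; x_1: (26/3)/(4/3) = 13/2.
Smallest ratio is 2 in the row of u1, so u1 leaves.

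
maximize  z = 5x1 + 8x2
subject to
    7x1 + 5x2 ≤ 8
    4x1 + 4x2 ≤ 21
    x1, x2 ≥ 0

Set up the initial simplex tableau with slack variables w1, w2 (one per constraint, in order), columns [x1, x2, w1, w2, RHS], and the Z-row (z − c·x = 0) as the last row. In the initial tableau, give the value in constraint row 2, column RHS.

21

The RHS of constraint 2 is b_2 = 21.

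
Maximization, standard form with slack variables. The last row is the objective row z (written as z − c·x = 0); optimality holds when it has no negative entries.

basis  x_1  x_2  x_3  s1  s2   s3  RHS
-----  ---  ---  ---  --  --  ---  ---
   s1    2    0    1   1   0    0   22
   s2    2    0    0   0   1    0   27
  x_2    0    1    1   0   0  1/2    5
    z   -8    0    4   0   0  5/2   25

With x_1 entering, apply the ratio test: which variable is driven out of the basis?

s1

Column x_1 entries and ratios — s1: 22/2 = 11; s2: 27/2 = 27/2; x_2: 0 ≤ 0, skip.
Smallest ratio is 11 in the row of s1, so s1 leaves.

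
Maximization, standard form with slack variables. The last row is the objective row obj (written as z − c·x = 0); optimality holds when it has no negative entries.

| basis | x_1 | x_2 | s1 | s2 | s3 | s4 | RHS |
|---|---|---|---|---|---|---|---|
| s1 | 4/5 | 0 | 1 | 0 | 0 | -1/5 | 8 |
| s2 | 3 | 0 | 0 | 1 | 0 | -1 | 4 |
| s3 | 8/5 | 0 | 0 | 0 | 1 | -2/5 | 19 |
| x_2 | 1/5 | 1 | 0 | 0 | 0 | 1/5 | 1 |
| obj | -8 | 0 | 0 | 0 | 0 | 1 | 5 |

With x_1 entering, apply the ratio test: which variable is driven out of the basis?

Column x_1 entries and ratios — s1: 8/(4/5) = 10; s2: 4/3 = 4/3; s3: 19/(8/5) = 95/8; x_2: 1/(1/5) = 5.
Smallest ratio is 4/3 in the row of s2, so s2 leaves.

s2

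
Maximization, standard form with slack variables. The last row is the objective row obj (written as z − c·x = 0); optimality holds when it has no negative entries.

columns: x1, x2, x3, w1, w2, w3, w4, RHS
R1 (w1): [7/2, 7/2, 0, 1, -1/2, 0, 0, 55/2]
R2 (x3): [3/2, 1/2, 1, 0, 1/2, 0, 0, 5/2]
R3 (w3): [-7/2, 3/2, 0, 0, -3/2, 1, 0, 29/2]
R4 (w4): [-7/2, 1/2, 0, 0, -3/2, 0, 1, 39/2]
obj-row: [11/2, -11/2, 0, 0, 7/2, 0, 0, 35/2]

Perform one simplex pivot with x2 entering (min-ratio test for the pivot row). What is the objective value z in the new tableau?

Ratio test on column x2 — row 1: (55/2)/(7/2) = 55/7; row 2: (5/2)/(1/2) = 5; row 3: (29/2)/(3/2) = 29/3; row 4: (39/2)/(1/2) = 39. Minimum is 5 at row 2 (x3 leaves); pivot element 1/2.
Pivot on row 2; the obj-row RHS becomes 35/2 − (-11/2)·5 = 45.

45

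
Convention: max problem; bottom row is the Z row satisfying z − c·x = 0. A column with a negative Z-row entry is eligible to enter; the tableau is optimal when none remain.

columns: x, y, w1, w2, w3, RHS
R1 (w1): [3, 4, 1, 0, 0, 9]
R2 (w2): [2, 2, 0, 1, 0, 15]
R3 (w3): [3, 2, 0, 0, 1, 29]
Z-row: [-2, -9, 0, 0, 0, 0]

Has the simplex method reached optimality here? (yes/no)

no

The Z-row has a negative entry -9 in column y, so it is not optimal.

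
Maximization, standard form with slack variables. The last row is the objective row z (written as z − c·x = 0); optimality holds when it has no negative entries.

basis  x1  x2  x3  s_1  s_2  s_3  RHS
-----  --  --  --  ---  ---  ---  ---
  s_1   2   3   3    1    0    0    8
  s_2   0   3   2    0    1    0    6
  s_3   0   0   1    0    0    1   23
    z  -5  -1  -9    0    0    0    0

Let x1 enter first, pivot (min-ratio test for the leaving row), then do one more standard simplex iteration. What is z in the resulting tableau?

24

Ratio test on column x1 — row 1: 8/2 = 4; row 2: entry 0 ≤ 0; row 3: entry 0 ≤ 0. Minimum is 4 at row 1 (s_1 leaves); pivot element 2.
Pivot on row 1; the z-row RHS becomes 0 − (-5)·4 = 20.
Next entering variable (most negative z-row entry -3/2): x3.
Ratio test on column x3 — row 1: 4/(3/2) = 8/3; row 2: 6/2 = 3; row 3: 23/1 = 23. Minimum is 8/3 at row 1 (x1 leaves); pivot element 3/2.
After the second pivot the z-row RHS is 20 − (-3/2)·(8/3) = 24.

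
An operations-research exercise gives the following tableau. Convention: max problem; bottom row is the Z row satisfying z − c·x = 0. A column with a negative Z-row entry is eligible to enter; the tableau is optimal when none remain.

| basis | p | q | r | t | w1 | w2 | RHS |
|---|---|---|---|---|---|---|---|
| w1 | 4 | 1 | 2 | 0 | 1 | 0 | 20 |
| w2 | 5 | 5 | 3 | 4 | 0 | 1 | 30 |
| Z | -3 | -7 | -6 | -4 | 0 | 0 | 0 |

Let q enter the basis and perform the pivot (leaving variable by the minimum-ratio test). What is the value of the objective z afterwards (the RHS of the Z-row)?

Ratio test on column q — row 1: 20/1 = 20; row 2: 30/5 = 6. Minimum is 6 at row 2 (w2 leaves); pivot element 5.
Pivot on row 2; the Z-row RHS becomes 0 − (-7)·6 = 42.

42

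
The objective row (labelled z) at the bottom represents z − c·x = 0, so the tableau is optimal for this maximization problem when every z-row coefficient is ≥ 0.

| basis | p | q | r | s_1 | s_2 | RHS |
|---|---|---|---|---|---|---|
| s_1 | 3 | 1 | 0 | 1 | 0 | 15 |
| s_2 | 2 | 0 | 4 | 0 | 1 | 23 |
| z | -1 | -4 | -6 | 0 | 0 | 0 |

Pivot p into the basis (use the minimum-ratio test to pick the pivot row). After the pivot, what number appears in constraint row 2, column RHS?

13

Ratio test on column p — row 1: 15/3 = 5; row 2: 23/2 = 23/2. Minimum is 5 at row 1 (s_1 leaves); pivot element 3.
Divide row 1 by 3; eliminate column p from the other rows.
Row 2 update in column RHS: 23 − 2·5 = 13.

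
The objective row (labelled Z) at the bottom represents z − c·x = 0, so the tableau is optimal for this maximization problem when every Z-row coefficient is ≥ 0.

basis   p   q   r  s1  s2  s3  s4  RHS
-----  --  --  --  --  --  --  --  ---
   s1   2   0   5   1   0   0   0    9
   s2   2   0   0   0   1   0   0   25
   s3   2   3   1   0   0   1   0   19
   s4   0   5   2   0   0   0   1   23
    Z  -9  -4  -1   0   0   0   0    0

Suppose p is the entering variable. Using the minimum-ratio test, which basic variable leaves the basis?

s1

Column p entries and ratios — s1: 9/2 = 9/2; s2: 25/2 = 25/2; s3: 19/2 = 19/2; s4: 0 ≤ 0, skip.
Smallest ratio is 9/2 in the row of s1, so s1 leaves.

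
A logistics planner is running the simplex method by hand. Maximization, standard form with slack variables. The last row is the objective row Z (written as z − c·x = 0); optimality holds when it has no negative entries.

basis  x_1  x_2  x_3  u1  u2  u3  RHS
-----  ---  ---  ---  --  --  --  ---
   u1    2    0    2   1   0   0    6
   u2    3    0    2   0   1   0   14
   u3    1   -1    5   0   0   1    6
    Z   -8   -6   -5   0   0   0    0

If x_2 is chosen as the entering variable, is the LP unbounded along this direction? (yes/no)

Every constraint-row entry in column x_2 is ≤ 0, so increasing x_2 is unbounded.

yes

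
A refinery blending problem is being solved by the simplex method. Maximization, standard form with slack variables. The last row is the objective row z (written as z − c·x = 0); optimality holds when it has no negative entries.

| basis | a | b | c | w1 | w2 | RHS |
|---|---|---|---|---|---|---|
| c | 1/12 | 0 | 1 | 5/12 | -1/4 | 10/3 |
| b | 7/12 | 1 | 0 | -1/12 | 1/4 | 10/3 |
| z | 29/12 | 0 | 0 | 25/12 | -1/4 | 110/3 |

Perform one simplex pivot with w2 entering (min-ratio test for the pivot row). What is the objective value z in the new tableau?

40

Ratio test on column w2 — row 1: entry -1/4 ≤ 0; row 2: (10/3)/(1/4) = 40/3. Minimum is 40/3 at row 2 (b leaves); pivot element 1/4.
Pivot on row 2; the z-row RHS becomes 110/3 − (-1/4)·(40/3) = 40.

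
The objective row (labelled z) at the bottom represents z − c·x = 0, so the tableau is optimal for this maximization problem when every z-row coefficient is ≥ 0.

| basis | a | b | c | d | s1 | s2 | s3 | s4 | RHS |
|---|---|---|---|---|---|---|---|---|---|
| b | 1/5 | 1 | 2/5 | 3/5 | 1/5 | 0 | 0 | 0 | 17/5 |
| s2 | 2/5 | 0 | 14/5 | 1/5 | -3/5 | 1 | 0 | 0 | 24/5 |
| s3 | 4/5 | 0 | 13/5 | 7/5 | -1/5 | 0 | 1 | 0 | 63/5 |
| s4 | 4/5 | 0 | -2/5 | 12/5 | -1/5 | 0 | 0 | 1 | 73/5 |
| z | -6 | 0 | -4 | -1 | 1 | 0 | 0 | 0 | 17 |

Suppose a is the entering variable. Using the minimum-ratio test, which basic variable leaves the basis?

s2

Column a entries and ratios — b: (17/5)/(1/5) = 17; s2: (24/5)/(2/5) = 12; s3: (63/5)/(4/5) = 63/4; s4: (73/5)/(4/5) = 73/4.
Smallest ratio is 12 in the row of s2, so s2 leaves.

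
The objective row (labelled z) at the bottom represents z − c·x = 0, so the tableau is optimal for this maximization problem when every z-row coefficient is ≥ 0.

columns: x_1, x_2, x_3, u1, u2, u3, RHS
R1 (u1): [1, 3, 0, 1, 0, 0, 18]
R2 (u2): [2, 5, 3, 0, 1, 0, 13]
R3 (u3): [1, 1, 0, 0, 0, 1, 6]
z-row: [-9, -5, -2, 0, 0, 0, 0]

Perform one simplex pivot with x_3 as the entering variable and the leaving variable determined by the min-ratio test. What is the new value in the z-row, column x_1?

Ratio test on column x_3 — row 1: entry 0 ≤ 0; row 2: 13/3 = 13/3; row 3: entry 0 ≤ 0. Minimum is 13/3 at row 2 (u2 leaves); pivot element 3.
Divide row 2 by 3; eliminate column x_3 from the other rows.
z-row update in column x_1: -9 − (-2)·(2/3) = -23/3.

-23/3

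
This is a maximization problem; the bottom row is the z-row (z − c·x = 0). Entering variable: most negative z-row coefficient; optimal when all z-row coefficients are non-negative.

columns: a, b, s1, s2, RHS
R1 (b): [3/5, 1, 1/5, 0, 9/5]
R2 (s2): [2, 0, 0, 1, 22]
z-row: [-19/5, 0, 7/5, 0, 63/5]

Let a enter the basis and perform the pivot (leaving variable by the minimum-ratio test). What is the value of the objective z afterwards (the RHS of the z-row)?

24

Ratio test on column a — row 1: (9/5)/(3/5) = 3; row 2: 22/2 = 11. Minimum is 3 at row 1 (b leaves); pivot element 3/5.
Pivot on row 1; the z-row RHS becomes 63/5 − (-19/5)·3 = 24.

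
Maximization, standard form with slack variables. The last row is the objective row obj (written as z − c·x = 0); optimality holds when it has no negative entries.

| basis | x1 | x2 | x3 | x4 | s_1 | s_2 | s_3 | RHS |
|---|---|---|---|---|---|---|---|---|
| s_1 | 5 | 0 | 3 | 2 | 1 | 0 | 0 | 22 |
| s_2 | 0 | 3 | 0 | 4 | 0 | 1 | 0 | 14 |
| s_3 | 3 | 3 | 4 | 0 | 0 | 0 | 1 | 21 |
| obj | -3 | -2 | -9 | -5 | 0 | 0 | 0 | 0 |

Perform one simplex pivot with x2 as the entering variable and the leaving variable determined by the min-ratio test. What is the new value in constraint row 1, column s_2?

Ratio test on column x2 — row 1: entry 0 ≤ 0; row 2: 14/3 = 14/3; row 3: 21/3 = 7. Minimum is 14/3 at row 2 (s_2 leaves); pivot element 3.
Divide row 2 by 3; eliminate column x2 from the other rows.
Row 1 update in column s_2: 0 − 0·(1/3) = 0.

0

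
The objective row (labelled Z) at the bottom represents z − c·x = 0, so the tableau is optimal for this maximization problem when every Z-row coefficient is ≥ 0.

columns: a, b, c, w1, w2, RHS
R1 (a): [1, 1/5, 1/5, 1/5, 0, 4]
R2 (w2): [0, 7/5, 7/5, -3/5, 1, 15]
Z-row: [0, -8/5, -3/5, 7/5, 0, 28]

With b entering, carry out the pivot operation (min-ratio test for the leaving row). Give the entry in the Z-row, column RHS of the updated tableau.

316/7

Ratio test on column b — row 1: 4/(1/5) = 20; row 2: 15/(7/5) = 75/7. Minimum is 75/7 at row 2 (w2 leaves); pivot element 7/5.
Divide row 2 by 7/5; eliminate column b from the other rows.
Z-row update in column RHS: 28 − (-8/5)·(75/7) = 316/7.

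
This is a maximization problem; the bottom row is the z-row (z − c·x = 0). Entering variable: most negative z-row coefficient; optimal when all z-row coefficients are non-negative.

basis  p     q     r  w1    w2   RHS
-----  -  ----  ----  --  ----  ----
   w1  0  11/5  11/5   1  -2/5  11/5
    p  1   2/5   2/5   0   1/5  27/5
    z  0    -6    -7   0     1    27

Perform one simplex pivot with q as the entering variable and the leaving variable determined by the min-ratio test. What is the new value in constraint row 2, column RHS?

Ratio test on column q — row 1: (11/5)/(11/5) = 1; row 2: (27/5)/(2/5) = 27/2. Minimum is 1 at row 1 (w1 leaves); pivot element 11/5.
Divide row 1 by 11/5; eliminate column q from the other rows.
Row 2 update in column RHS: 27/5 − (2/5)·1 = 5.

5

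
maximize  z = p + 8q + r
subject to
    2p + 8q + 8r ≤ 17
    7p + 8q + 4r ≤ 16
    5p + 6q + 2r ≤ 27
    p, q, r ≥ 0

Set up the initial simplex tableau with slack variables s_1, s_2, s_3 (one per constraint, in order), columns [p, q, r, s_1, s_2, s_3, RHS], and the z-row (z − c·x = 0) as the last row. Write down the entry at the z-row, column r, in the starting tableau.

-1

The z-row carries the negated objective coefficients: the r entry is -1.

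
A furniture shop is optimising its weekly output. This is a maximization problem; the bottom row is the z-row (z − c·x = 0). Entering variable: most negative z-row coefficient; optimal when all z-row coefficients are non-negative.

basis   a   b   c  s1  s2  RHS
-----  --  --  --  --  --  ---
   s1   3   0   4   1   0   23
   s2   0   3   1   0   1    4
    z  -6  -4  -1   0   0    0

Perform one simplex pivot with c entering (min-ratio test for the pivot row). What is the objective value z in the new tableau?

4

Ratio test on column c — row 1: 23/4 = 23/4; row 2: 4/1 = 4. Minimum is 4 at row 2 (s2 leaves); pivot element 1.
Pivot on row 2; the z-row RHS becomes 0 − (-1)·4 = 4.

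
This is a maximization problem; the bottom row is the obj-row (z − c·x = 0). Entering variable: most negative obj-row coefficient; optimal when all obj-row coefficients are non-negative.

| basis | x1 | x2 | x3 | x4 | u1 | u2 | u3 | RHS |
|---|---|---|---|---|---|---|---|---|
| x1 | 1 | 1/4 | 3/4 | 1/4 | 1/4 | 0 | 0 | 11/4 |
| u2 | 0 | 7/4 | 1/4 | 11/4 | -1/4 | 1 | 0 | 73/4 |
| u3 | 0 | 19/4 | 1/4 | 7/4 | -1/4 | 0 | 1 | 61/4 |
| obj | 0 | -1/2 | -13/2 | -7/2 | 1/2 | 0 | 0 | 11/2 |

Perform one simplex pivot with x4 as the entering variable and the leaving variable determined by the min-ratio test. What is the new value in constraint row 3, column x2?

40/11

Ratio test on column x4 — row 1: (11/4)/(1/4) = 11; row 2: (73/4)/(11/4) = 73/11; row 3: (61/4)/(7/4) = 61/7. Minimum is 73/11 at row 2 (u2 leaves); pivot element 11/4.
Divide row 2 by 11/4; eliminate column x4 from the other rows.
Row 3 update in column x2: 19/4 − (7/4)·(7/11) = 40/11.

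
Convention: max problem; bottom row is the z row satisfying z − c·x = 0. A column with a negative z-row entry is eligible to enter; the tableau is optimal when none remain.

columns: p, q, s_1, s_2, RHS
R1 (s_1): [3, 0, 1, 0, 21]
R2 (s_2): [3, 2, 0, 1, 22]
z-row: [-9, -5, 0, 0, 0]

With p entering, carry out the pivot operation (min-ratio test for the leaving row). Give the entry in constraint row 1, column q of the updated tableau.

0

Ratio test on column p — row 1: 21/3 = 7; row 2: 22/3 = 22/3. Minimum is 7 at row 1 (s_1 leaves); pivot element 3.
Divide row 1 by 3; eliminate column p from the other rows.
In the new row 1, the q entry is the old entry divided by the pivot: 0/3 = 0.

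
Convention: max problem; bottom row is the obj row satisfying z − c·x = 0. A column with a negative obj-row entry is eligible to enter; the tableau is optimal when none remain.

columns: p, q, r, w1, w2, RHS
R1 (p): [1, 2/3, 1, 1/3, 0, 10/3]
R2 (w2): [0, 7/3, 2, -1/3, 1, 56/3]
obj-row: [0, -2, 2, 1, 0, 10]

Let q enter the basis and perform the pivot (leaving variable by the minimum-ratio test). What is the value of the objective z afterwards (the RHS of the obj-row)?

20

Ratio test on column q — row 1: (10/3)/(2/3) = 5; row 2: (56/3)/(7/3) = 8. Minimum is 5 at row 1 (p leaves); pivot element 2/3.
Pivot on row 1; the obj-row RHS becomes 10 − (-2)·5 = 20.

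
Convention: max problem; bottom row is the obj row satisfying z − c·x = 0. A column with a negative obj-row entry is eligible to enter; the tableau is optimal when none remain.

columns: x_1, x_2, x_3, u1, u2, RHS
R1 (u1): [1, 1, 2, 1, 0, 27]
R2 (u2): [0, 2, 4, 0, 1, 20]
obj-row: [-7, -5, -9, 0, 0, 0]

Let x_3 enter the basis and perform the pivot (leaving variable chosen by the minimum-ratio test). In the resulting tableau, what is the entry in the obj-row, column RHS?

Ratio test on column x_3 — row 1: 27/2 = 27/2; row 2: 20/4 = 5. Minimum is 5 at row 2 (u2 leaves); pivot element 4.
Divide row 2 by 4; eliminate column x_3 from the other rows.
obj-row update in column RHS: 0 − (-9)·5 = 45.

45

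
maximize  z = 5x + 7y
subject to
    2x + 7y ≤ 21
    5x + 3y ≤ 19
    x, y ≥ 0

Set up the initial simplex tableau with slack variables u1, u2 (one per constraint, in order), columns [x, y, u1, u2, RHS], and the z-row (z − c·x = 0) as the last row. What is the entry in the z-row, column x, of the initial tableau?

The z-row carries the negated objective coefficients: the x entry is -5.

-5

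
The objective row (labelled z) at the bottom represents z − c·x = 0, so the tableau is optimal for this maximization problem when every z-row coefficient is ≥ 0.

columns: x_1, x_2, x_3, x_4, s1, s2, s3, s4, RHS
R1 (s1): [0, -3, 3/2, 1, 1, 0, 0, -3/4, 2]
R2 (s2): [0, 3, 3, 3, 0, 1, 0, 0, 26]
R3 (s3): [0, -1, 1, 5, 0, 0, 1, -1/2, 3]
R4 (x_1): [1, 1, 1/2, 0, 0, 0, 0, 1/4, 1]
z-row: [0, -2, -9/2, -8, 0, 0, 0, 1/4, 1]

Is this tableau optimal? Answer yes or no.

The z-row has a negative entry -8 in column x_4, so it is not optimal.

no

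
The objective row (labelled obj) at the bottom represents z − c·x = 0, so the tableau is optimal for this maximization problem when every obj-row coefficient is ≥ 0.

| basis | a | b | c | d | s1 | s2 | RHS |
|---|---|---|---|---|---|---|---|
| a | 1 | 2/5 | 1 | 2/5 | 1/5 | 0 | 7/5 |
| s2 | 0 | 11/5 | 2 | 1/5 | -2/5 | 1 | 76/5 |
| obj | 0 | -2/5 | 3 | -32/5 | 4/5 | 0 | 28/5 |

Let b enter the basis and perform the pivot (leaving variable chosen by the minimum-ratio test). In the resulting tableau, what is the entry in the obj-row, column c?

Ratio test on column b — row 1: (7/5)/(2/5) = 7/2; row 2: (76/5)/(11/5) = 76/11. Minimum is 7/2 at row 1 (a leaves); pivot element 2/5.
Divide row 1 by 2/5; eliminate column b from the other rows.
obj-row update in column c: 3 − (-2/5)·(5/2) = 4.

4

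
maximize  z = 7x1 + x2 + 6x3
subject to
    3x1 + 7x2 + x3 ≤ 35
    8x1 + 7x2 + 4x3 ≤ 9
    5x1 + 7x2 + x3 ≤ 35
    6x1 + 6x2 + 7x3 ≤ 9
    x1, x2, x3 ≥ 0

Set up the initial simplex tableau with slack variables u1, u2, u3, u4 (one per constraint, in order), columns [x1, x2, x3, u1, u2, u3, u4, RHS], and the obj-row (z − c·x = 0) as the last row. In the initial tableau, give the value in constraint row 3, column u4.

Slack u4 belongs to constraint 4; its column is the unit vector e_4, so the entry in row 3 is 0.

0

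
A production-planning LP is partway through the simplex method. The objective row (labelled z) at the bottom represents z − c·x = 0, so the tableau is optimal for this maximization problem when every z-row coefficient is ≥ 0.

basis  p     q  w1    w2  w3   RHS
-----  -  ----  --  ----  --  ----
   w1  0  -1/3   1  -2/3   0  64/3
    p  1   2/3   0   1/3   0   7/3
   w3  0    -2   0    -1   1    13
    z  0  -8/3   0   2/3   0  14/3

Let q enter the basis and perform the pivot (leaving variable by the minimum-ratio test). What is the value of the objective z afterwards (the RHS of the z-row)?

Ratio test on column q — row 1: entry -1/3 ≤ 0; row 2: (7/3)/(2/3) = 7/2; row 3: entry -2 ≤ 0. Minimum is 7/2 at row 2 (p leaves); pivot element 2/3.
Pivot on row 2; the z-row RHS becomes 14/3 − (-8/3)·(7/2) = 14.

14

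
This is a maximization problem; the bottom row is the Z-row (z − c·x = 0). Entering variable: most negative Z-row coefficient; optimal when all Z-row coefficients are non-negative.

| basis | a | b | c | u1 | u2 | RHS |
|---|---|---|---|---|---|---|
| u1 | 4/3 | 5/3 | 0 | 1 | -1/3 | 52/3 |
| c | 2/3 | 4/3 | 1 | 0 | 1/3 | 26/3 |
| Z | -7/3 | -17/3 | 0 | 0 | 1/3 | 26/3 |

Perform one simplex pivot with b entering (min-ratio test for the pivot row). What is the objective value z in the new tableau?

91/2

Ratio test on column b — row 1: (52/3)/(5/3) = 52/5; row 2: (26/3)/(4/3) = 13/2. Minimum is 13/2 at row 2 (c leaves); pivot element 4/3.
Pivot on row 2; the Z-row RHS becomes 26/3 − (-17/3)·(13/2) = 91/2.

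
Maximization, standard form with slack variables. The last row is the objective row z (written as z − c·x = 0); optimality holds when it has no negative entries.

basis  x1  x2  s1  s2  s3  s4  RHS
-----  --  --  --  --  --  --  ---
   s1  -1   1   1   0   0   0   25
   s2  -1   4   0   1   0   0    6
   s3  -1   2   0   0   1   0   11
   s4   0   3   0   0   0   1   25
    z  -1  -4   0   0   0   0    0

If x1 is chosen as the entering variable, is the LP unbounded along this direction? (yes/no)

yes

Every constraint-row entry in column x1 is ≤ 0, so increasing x1 is unbounded.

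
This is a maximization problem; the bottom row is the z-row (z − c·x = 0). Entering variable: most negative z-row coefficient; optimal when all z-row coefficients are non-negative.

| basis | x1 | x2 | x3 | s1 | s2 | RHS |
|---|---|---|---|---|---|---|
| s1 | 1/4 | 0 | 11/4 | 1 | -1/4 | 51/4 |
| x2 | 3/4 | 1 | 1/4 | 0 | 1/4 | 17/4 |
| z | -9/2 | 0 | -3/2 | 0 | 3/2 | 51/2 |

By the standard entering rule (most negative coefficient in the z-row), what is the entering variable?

Negative z-row entries: x1: -9/2, x3: -3/2.
The most negative is -9/2 in column x1, so x1 enters.

x1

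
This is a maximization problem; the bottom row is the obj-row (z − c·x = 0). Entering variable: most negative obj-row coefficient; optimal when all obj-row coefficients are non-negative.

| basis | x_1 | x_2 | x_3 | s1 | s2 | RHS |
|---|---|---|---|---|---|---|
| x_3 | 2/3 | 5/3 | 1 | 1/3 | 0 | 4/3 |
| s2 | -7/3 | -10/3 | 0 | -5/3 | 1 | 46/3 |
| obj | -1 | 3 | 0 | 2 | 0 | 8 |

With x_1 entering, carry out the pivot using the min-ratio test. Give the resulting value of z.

Ratio test on column x_1 — row 1: (4/3)/(2/3) = 2; row 2: entry -7/3 ≤ 0. Minimum is 2 at row 1 (x_3 leaves); pivot element 2/3.
Pivot on row 1; the obj-row RHS becomes 8 − (-1)·2 = 10.

10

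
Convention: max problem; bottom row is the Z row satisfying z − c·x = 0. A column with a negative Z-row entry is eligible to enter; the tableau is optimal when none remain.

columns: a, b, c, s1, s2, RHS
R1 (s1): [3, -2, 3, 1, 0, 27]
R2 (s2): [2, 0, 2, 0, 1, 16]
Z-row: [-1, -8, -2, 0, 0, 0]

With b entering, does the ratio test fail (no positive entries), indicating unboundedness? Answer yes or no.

yes

Every constraint-row entry in column b is ≤ 0, so increasing b is unbounded.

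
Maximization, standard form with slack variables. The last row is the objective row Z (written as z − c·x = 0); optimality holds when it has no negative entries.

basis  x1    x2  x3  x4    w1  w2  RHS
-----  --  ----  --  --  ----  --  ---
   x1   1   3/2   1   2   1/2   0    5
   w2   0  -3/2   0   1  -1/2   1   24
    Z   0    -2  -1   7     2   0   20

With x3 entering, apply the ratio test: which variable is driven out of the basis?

Column x3 entries and ratios — x1: 5/1 = 5; w2: 0 ≤ 0, skip.
Smallest ratio is 5 in the row of x1, so x1 leaves.

x1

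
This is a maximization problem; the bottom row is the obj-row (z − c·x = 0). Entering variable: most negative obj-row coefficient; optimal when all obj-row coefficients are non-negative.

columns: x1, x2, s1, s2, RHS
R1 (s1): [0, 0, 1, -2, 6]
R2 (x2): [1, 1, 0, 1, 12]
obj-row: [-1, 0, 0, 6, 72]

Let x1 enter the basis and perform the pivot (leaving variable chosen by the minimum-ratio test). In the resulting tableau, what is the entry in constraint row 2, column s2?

1

Ratio test on column x1 — row 1: entry 0 ≤ 0; row 2: 12/1 = 12. Minimum is 12 at row 2 (x2 leaves); pivot element 1.
Divide row 2 by 1; eliminate column x1 from the other rows.
In the new row 2, the s2 entry is the old entry divided by the pivot: 1/1 = 1.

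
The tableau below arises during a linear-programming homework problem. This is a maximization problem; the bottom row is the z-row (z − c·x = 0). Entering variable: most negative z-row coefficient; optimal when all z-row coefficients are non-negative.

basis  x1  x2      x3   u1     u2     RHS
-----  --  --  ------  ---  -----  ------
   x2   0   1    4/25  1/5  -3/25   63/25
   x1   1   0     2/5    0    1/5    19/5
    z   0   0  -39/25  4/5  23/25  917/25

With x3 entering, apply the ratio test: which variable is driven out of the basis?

Column x3 entries and ratios — x2: (63/25)/(4/25) = 63/4; x1: (19/5)/(2/5) = 19/2.
Smallest ratio is 19/2 in the row of x1, so x1 leaves.

x1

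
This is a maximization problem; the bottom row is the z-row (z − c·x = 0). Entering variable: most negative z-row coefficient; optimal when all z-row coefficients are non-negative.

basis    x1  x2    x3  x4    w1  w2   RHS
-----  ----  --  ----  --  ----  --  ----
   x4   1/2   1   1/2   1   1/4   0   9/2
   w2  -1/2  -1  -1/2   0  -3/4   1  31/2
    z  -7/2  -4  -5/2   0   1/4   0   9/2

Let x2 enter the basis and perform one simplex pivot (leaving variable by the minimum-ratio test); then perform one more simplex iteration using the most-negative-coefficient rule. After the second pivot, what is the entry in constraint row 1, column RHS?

9

Ratio test on column x2 — row 1: (9/2)/1 = 9/2; row 2: entry -1 ≤ 0. Minimum is 9/2 at row 1 (x4 leaves); pivot element 1.
Divide row 1 by 1; eliminate column x2 from the other rows.
Second iteration: most negative z-row entry is -3/2 in column x1, so x1 enters.
Ratio test on column x1 — row 1: (9/2)/(1/2) = 9; row 2: entry 0 ≤ 0. Minimum is 9 at row 1 (x2 leaves); pivot element 1/2.
Divide row 1 by 1/2; eliminate column x1 from the other rows.
After both pivots, the entry at constraint row 1, column RHS is 9.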